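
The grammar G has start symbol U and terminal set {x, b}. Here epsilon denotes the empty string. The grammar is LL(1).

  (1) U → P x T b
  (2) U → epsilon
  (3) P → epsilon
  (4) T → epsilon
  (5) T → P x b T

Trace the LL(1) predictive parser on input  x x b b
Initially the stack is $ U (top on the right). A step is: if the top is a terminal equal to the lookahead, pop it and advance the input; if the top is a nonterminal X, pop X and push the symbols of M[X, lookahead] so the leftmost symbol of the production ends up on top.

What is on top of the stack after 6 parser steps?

b

     Stack        Input      Action
  1  $ U          x x b b $  expand U → P x T b
  2  $ b T x P    x x b b $  expand P → epsilon
  3  $ b T x      x x b b $  match x
  4  $ b T        x b b $    expand T → P x b T
  5  $ b T b x P  x b b $    expand P → epsilon
  6  $ b T b x    x b b $    match x
Stack after step 6: $ b T b (top = b).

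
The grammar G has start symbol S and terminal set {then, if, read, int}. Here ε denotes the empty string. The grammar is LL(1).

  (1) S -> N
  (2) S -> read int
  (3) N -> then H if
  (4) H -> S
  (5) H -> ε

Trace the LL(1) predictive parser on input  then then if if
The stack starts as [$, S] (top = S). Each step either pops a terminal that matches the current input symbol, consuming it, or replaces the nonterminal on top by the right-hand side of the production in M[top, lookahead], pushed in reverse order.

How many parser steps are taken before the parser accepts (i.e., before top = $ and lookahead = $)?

10

      Stack           Input              Action
   1  $ S             then then if if $  expand S -> N
   2  $ N             then then if if $  expand N -> then H if
   3  $ if H then     then then if if $  match then
   4  $ if H          then if if $       expand H -> S
   5  $ if S          then if if $       expand S -> N
   6  $ if N          then if if $       expand N -> then H if
   7  $ if if H then  then if if $       match then
   8  $ if if H       if if $            expand H -> ε
   9  $ if if         if if $            match if
  10  $ if            if $               match if
Accept reached after 10 steps.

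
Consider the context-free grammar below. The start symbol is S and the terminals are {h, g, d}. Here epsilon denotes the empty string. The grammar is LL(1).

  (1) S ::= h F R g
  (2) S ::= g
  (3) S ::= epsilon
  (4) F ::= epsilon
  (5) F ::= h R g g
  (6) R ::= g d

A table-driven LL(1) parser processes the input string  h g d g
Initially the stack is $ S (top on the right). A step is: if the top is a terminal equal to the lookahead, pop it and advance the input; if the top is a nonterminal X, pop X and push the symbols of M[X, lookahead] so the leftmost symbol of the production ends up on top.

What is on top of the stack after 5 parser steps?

step 1: stack=$ S  input=h g d g $  — expand S ::= h F R g
step 2: stack=$ g R F h  input=h g d g $  — match h
step 3: stack=$ g R F  input=g d g $  — expand F ::= epsilon
step 4: stack=$ g R  input=g d g $  — expand R ::= g d
step 5: stack=$ g d g  input=g d g $  — match g
Stack after step 5: $ g d (top = d).

d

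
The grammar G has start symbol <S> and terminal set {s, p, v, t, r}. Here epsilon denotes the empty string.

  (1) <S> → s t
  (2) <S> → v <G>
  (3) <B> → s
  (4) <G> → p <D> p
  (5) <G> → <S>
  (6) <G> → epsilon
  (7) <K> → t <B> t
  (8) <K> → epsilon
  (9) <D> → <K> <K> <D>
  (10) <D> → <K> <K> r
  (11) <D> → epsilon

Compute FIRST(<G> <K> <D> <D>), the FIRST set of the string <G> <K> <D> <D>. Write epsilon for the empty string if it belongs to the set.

FIRST(<S>) = {s, v}
FIRST(<B>) = {s}
FIRST(<K>) = {epsilon, t}
FIRST(<G>) = {epsilon, p, s, v}  (via <S>)
FIRST(<D>) = {epsilon, r, t}  (via <K> <K> <D>, <K> <K> r)
FIRST(<G> <K> <D> <D>): take FIRST of each symbol in turn, carrying on past any symbol whose FIRST contains epsilon; result {epsilon, p, r, s, t, v}.

{epsilon, p, r, s, t, v}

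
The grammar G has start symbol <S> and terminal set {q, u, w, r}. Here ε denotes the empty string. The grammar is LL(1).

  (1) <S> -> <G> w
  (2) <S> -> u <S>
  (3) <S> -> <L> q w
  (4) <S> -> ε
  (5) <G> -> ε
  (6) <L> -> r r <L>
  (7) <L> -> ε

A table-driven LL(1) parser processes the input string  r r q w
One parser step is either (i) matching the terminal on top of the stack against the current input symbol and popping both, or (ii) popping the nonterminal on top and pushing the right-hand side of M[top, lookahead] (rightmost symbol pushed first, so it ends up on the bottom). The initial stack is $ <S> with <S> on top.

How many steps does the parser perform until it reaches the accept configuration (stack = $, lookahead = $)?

7

     Stack          Input      Action
  1  $ <S>          r r q w $  expand <S> -> <L> q w
  2  $ w q <L>      r r q w $  expand <L> -> r r <L>
  3  $ w q <L> r r  r r q w $  match r
  4  $ w q <L> r    r q w $    match r
  5  $ w q <L>      q w $      expand <L> -> ε
  6  $ w q          q w $      match q
  7  $ w            w $        match w
Accept reached after 7 steps.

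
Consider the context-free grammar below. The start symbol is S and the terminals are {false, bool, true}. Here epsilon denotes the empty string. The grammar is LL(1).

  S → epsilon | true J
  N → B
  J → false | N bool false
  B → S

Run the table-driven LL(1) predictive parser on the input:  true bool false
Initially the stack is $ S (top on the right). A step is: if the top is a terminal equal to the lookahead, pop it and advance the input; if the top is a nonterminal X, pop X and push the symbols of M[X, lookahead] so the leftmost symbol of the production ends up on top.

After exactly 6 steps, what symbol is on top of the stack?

     Stack           Input              Action
  1  $ S             true bool false $  expand S → true J
  2  $ J true        true bool false $  match true
  3  $ J             bool false $       expand J → N bool false
  4  $ false bool N  bool false $       expand N → B
  5  $ false bool B  bool false $       expand B → S
  6  $ false bool S  bool false $       expand S → epsilon
Stack after step 6: $ false bool (top = bool).

bool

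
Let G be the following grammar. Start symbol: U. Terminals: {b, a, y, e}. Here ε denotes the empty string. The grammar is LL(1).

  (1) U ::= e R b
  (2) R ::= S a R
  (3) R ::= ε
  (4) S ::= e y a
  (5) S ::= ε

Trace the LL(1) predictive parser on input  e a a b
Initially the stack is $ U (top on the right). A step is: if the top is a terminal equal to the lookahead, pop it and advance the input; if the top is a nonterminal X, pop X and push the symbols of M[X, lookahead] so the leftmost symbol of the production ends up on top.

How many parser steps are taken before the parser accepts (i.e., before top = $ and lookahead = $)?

10

      Stack      Input      Action
   1  $ U        e a a b $  expand U ::= e R b
   2  $ b R e    e a a b $  match e
   3  $ b R      a a b $    expand R ::= S a R
   4  $ b R a S  a a b $    expand S ::= ε
   5  $ b R a    a a b $    match a
   6  $ b R      a b $      expand R ::= S a R
   7  $ b R a S  a b $      expand S ::= ε
   8  $ b R a    a b $      match a
   9  $ b R      b $        expand R ::= ε
  10  $ b        b $        match b
Accept reached after 10 steps.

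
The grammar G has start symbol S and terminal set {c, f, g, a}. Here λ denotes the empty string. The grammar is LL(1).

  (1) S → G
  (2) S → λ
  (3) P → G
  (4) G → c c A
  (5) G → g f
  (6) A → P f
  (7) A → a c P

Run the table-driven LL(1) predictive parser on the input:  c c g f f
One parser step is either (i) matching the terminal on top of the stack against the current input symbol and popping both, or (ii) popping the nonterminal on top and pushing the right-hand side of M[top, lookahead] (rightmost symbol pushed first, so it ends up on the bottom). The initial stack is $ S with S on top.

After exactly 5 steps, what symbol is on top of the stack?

P

step 1: stack=$ S  input=c c g f f $  — expand S → G
step 2: stack=$ G  input=c c g f f $  — expand G → c c A
step 3: stack=$ A c c  input=c c g f f $  — match c
step 4: stack=$ A c  input=c g f f $  — match c
step 5: stack=$ A  input=g f f $  — expand A → P f
Stack after step 5: $ f P (top = P).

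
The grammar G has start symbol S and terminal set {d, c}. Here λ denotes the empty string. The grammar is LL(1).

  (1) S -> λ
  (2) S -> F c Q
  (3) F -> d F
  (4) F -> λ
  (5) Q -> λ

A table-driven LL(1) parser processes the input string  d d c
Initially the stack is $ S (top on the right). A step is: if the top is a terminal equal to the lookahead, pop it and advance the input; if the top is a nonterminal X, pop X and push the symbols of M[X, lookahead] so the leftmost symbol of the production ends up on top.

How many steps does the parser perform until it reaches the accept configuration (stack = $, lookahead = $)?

8

step 1: stack=$ S  input=d d c $  — expand S -> F c Q
step 2: stack=$ Q c F  input=d d c $  — expand F -> d F
step 3: stack=$ Q c F d  input=d d c $  — match d
step 4: stack=$ Q c F  input=d c $  — expand F -> d F
step 5: stack=$ Q c F d  input=d c $  — match d
step 6: stack=$ Q c F  input=c $  — expand F -> λ
step 7: stack=$ Q c  input=c $  — match c
step 8: stack=$ Q  input=$  — expand Q -> λ
Accept reached after 8 steps.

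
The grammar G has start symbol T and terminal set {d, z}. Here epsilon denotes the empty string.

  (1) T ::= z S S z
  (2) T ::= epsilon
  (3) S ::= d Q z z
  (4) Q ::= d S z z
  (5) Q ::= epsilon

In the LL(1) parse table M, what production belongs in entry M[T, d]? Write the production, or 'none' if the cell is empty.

FIRST(T) = {epsilon, z}
FIRST(S) = {d}
FIRST(Q) = {epsilon, d}
FOLLOW(T) includes $ since T is the start symbol.
FOLLOW(T): T appears on no right-hand side. Thus FOLLOW(T) = {$}.
For T ::= z S S z: FIRST(z S S z) = {z}, so it goes in M[T, t] for t ∈ {z}.
For T ::= epsilon: FIRST(epsilon) = {epsilon}, so it goes in M[T, t] for t ∈ {}; since epsilon ∈ FIRST, also for every t ∈ FOLLOW(T) = {$}.
None of these place a production in M[T, d].

none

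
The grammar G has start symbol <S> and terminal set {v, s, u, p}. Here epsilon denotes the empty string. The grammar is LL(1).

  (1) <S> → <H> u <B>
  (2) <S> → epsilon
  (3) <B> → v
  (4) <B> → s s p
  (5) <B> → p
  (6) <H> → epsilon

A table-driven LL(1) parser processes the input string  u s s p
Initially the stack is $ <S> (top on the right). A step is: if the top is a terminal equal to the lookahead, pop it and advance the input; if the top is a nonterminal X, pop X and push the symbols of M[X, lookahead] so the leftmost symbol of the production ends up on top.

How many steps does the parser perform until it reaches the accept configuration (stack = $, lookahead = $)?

7

     Stack        Input      Action
  1  $ <S>        u s s p $  expand <S> → <H> u <B>
  2  $ <B> u <H>  u s s p $  expand <H> → epsilon
  3  $ <B> u      u s s p $  match u
  4  $ <B>        s s p $    expand <B> → s s p
  5  $ p s s      s s p $    match s
  6  $ p s        s p $      match s
  7  $ p          p $        match p
Accept reached after 7 steps.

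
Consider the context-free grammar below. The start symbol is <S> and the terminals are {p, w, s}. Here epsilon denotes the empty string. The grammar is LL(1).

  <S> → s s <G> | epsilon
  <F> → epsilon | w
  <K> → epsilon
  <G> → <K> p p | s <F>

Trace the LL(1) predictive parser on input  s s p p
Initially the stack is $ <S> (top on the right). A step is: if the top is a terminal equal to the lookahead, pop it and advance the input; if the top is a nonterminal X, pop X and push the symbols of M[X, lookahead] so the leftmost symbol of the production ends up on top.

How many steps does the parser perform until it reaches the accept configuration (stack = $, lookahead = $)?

     Stack      Input      Action
  1  $ <S>      s s p p $  expand <S> → s s <G>
  2  $ <G> s s  s s p p $  match s
  3  $ <G> s    s p p $    match s
  4  $ <G>      p p $      expand <G> → <K> p p
  5  $ p p <K>  p p $      expand <K> → epsilon
  6  $ p p      p p $      match p
  7  $ p        p $        match p
Accept reached after 7 steps.

7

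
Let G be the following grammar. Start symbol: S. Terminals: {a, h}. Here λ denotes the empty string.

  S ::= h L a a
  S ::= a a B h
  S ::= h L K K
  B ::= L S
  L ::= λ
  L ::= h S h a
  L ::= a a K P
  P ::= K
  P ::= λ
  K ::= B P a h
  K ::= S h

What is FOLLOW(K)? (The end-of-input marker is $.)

FIRST(S) = {a, h}
FIRST(L) = {λ, a, h}
FIRST(B) = {a, h}  (via L S)
FIRST(K) = {a, h}  (via B P a h, S h)
FIRST(P) = {λ, a, h}  (via K)
FOLLOW(S) includes $ since S is the start symbol.
FOLLOW(B): in S::=a a B h, B is followed by h with FIRST {h}; in K::=B P a h, B is followed by P a h with FIRST {a, h}. Thus FOLLOW(B) = {a, h}.
FOLLOW(S): in B::=L S, the suffix after S is empty, so FOLLOW(S) ⊇ FOLLOW(B) = {a, h}; in L::=h S h a, S is followed by h a with FIRST {h}; in K::=S h, S is followed by h with FIRST {h}. Thus FOLLOW(S) = {$, a, h}.
FOLLOW(L): in S::=h L a a, L is followed by a a with FIRST {a}; in S::=h L K K, L is followed by K K with FIRST {a, h}; in B::=L S, L is followed by S with FIRST {a, h}. Thus FOLLOW(L) = {a, h}.
FOLLOW(P): in L::=a a K P, the suffix after P is empty, so FOLLOW(P) ⊇ FOLLOW(L) = {a, h}; in K::=B P a h, P is followed by a h with FIRST {a}. Thus FOLLOW(P) = {a, h}.
FOLLOW(K): in S::=h L K K (occurrence 1), K is followed by K with FIRST {a, h}; in S::=h L K K (occurrence 2), the suffix after K is empty, so FOLLOW(K) ⊇ FOLLOW(S) = {$, a, h}; in L::=a a K P, K is followed by P with FIRST {λ, a, h}; in L::=a a K P, the suffix after K is nullable, so FOLLOW(K) ⊇ FOLLOW(L) = {a, h}; in P::=K, the suffix after K is empty, so FOLLOW(K) ⊇ FOLLOW(P) = {a, h}. Thus FOLLOW(K) = {$, a, h}.

{$, a, h}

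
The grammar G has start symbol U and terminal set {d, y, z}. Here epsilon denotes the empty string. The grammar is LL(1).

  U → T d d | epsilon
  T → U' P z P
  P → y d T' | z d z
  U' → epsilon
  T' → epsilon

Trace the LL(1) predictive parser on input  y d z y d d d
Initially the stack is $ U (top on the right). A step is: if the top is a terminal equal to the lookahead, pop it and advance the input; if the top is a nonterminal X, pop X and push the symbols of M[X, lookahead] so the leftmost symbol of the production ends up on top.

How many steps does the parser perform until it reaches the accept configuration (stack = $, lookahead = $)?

14

step 1: stack=$ U  input=y d z y d d d $  — expand U → T d d
step 2: stack=$ d d T  input=y d z y d d d $  — expand T → U' P z P
step 3: stack=$ d d P z P U'  input=y d z y d d d $  — expand U' → epsilon
step 4: stack=$ d d P z P  input=y d z y d d d $  — expand P → y d T'
step 5: stack=$ d d P z T' d y  input=y d z y d d d $  — match y
step 6: stack=$ d d P z T' d  input=d z y d d d $  — match d
step 7: stack=$ d d P z T'  input=z y d d d $  — expand T' → epsilon
step 8: stack=$ d d P z  input=z y d d d $  — match z
step 9: stack=$ d d P  input=y d d d $  — expand P → y d T'
step 10: stack=$ d d T' d y  input=y d d d $  — match y
step 11: stack=$ d d T' d  input=d d d $  — match d
step 12: stack=$ d d T'  input=d d $  — expand T' → epsilon
step 13: stack=$ d d  input=d d $  — match d
step 14: stack=$ d  input=d $  — match d
Accept reached after 14 steps.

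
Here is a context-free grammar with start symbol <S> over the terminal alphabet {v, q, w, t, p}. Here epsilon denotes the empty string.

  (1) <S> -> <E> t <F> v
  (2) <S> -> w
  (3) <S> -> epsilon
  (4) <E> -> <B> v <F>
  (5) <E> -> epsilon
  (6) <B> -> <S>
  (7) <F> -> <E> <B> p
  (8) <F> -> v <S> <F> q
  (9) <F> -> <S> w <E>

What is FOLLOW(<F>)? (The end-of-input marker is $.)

{p, q, t, v, w}

FIRST(<S>) = {epsilon, t, v, w}  (via <E> t <F> v)
FIRST(<B>) = {epsilon, t, v, w}  (via <S>)
FIRST(<E>) = {epsilon, t, v, w}  (via <B> v <F>)
FIRST(<F>) = {p, t, v, w}  (via <E> <B> p, <S> w <E>)
FOLLOW(<S>) includes $ since <S> is the start symbol.
FOLLOW(<B>): in <E>-><B> v <F>, <B> is followed by v <F> with FIRST {v}; in <F>-><E> <B> p, <B> is followed by p with FIRST {p}. Thus FOLLOW(<B>) = {p, v}.
FOLLOW(<S>): in <B>-><S>, the suffix after <S> is empty, so FOLLOW(<S>) ⊇ FOLLOW(<B>) = {p, v}; in <F>->v <S> <F> q, <S> is followed by <F> q with FIRST {p, t, v, w}; in <F>-><S> w <E>, <S> is followed by w <E> with FIRST {w}. Thus FOLLOW(<S>) = {$, p, t, v, w}.
FOLLOW(<E>): in <S>-><E> t <F> v, <E> is followed by t <F> v with FIRST {t}; in <F>-><E> <B> p, <E> is followed by <B> p with FIRST {p, t, v, w}; in <F>-><S> w <E>, the suffix after <E> is empty, so FOLLOW(<E>) ⊇ FOLLOW(<F>) = {p, q, t, v, w}. Thus FOLLOW(<E>) = {p, q, t, v, w}.
FOLLOW(<F>): in <S>-><E> t <F> v, <F> is followed by v with FIRST {v}; in <E>-><B> v <F>, the suffix after <F> is empty, so FOLLOW(<F>) ⊇ FOLLOW(<E>) = {p, q, t, v, w}; in <F>->v <S> <F> q, <F> is followed by q with FIRST {q}. Thus FOLLOW(<F>) = {p, q, t, v, w}.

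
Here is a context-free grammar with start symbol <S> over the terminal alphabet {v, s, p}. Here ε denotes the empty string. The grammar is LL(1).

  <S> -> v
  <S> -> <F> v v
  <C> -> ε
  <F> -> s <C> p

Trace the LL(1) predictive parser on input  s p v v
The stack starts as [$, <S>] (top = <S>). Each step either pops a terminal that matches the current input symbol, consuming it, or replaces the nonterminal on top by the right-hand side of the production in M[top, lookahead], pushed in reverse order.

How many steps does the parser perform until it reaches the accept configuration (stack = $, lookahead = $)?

7

step 1: stack=$ <S>  input=s p v v $  — expand <S> -> <F> v v
step 2: stack=$ v v <F>  input=s p v v $  — expand <F> -> s <C> p
step 3: stack=$ v v p <C> s  input=s p v v $  — match s
step 4: stack=$ v v p <C>  input=p v v $  — expand <C> -> ε
step 5: stack=$ v v p  input=p v v $  — match p
step 6: stack=$ v v  input=v v $  — match v
step 7: stack=$ v  input=v $  — match v
Accept reached after 7 steps.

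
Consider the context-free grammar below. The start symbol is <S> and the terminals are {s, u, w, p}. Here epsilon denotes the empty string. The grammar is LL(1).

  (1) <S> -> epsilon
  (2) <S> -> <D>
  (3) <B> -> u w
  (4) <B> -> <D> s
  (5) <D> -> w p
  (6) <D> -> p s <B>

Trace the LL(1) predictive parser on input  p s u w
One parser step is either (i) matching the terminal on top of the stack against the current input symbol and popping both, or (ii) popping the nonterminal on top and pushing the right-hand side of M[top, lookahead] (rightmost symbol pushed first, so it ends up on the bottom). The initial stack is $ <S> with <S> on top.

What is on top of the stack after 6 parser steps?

w

step 1: stack=$ <S>  input=p s u w $  — expand <S> -> <D>
step 2: stack=$ <D>  input=p s u w $  — expand <D> -> p s <B>
step 3: stack=$ <B> s p  input=p s u w $  — match p
step 4: stack=$ <B> s  input=s u w $  — match s
step 5: stack=$ <B>  input=u w $  — expand <B> -> u w
step 6: stack=$ w u  input=u w $  — match u
Stack after step 6: $ w (top = w).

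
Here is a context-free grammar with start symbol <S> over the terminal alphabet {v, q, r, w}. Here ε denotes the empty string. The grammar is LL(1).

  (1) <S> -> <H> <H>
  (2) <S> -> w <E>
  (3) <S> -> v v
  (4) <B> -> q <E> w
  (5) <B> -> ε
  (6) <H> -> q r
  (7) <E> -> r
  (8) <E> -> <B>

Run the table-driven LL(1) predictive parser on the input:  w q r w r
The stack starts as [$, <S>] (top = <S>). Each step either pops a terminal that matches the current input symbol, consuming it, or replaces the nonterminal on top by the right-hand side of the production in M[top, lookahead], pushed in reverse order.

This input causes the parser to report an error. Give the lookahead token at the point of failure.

r

     Stack      Input        Action
  1  $ <S>      w q r w r $  expand <S> -> w <E>
  2  $ <E> w    w q r w r $  match w
  3  $ <E>      q r w r $    expand <E> -> <B>
  4  $ <B>      q r w r $    expand <B> -> q <E> w
  5  $ w <E> q  q r w r $    match q
  6  $ w <E>    r w r $      expand <E> -> r
  7  $ w r      r w r $      match r
  8  $ w        w r $        match w
  9  $          r $          error: stack empty but input remains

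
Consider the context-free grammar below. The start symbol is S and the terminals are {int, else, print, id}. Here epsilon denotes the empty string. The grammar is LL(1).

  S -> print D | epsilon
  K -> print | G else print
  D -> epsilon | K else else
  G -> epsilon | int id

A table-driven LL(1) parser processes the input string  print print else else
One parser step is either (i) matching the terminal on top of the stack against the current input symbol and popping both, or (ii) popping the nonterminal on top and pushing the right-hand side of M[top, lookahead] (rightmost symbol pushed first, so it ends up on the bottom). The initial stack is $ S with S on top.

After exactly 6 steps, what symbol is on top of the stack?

     Stack              Input                    Action
  1  $ S                print print else else $  expand S -> print D
  2  $ D print          print print else else $  match print
  3  $ D                print else else $        expand D -> K else else
  4  $ else else K      print else else $        expand K -> print
  5  $ else else print  print else else $        match print
  6  $ else else        else else $              match else
Stack after step 6: $ else (top = else).

else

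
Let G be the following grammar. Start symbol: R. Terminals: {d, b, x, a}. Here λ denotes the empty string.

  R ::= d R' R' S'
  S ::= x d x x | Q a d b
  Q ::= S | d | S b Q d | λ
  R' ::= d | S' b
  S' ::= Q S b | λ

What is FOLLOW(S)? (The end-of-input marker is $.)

{a, b, d, x}

FIRST(R) = {d}
FIRST(S) = {a, d, x}  (via Q a d b)
FIRST(Q) = {λ, a, d, x}  (via S, S b Q d)
FIRST(S') = {λ, a, d, x}  (via Q S b)
FIRST(R') = {a, b, d, x}  (via S' b)
FOLLOW(R) includes $ since R is the start symbol.
FOLLOW(R): R appears on no right-hand side. Thus FOLLOW(R) = {$}.
FOLLOW(Q): in S::=Q a d b, Q is followed by a d b with FIRST {a}; in Q::=S b Q d, Q is followed by d with FIRST {d}; in S'::=Q S b, Q is followed by S b with FIRST {a, d, x}. Thus FOLLOW(Q) = {a, d, x}.
FOLLOW(S): in Q::=S, the suffix after S is empty, so FOLLOW(S) ⊇ FOLLOW(Q) = {a, d, x}; in Q::=S b Q d, S is followed by b Q d with FIRST {b}; in S'::=Q S b, S is followed by b with FIRST {b}. Thus FOLLOW(S) = {a, b, d, x}.
FOLLOW(R'): in R::=d R' R' S' (occurrence 1), R' is followed by R' S' with FIRST {a, b, d, x}; in R::=d R' R' S' (occurrence 2), R' is followed by S' with FIRST {λ, a, d, x}; in R::=d R' R' S' (occurrence 2), the suffix after R' is nullable, so FOLLOW(R') ⊇ FOLLOW(R) = {$}. Thus FOLLOW(R') = {$, a, b, d, x}.
FOLLOW(S'): in R::=d R' R' S', the suffix after S' is empty, so FOLLOW(S') ⊇ FOLLOW(R) = {$}; in R'::=S' b, S' is followed by b with FIRST {b}. Thus FOLLOW(S') = {$, b}.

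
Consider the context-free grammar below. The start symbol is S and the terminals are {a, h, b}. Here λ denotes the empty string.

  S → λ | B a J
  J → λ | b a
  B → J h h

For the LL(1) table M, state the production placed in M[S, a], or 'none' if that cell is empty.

none

FIRST(J) = {λ, b}
FIRST(B) = {b, h}  (via J h h)
FIRST(S) = {λ, b, h}  (via B a J)
FOLLOW(S) includes $ since S is the start symbol.
FOLLOW(S): S appears on no right-hand side. Thus FOLLOW(S) = {$}.
For S → λ: FIRST(λ) = {λ}, so it goes in M[S, t] for t ∈ {}; since λ ∈ FIRST, also for every t ∈ FOLLOW(S) = {$}.
For S → B a J: FIRST(B a J) = {b, h}, so it goes in M[S, t] for t ∈ {b, h}.
None of these place a production in M[S, a].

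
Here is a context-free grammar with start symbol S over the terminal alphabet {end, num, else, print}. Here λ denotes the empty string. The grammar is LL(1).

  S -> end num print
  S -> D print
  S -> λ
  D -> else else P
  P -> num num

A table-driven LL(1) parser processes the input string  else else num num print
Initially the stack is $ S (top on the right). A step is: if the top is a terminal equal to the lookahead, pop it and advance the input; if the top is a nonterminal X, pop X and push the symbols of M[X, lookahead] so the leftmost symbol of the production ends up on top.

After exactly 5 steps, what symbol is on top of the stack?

num

step 1: stack=$ S  input=else else num num print $  — expand S -> D print
step 2: stack=$ print D  input=else else num num print $  — expand D -> else else P
step 3: stack=$ print P else else  input=else else num num print $  — match else
step 4: stack=$ print P else  input=else num num print $  — match else
step 5: stack=$ print P  input=num num print $  — expand P -> num num
Stack after step 5: $ print num num (top = num).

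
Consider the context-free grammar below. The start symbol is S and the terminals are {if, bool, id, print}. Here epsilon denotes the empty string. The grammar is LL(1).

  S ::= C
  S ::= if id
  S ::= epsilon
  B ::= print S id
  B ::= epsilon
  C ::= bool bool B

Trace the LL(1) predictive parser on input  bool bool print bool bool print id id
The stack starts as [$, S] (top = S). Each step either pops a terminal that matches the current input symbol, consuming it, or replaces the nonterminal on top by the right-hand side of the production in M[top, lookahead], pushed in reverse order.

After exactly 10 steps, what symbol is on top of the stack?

step 1: stack=$ S  input=bool bool print bool bool print id id $  — expand S ::= C
step 2: stack=$ C  input=bool bool print bool bool print id id $  — expand C ::= bool bool B
step 3: stack=$ B bool bool  input=bool bool print bool bool print id id $  — match bool
step 4: stack=$ B bool  input=bool print bool bool print id id $  — match bool
step 5: stack=$ B  input=print bool bool print id id $  — expand B ::= print S id
step 6: stack=$ id S print  input=print bool bool print id id $  — match print
step 7: stack=$ id S  input=bool bool print id id $  — expand S ::= C
step 8: stack=$ id C  input=bool bool print id id $  — expand C ::= bool bool B
step 9: stack=$ id B bool bool  input=bool bool print id id $  — match bool
step 10: stack=$ id B bool  input=bool print id id $  — match bool
Stack after step 10: $ id B (top = B).

B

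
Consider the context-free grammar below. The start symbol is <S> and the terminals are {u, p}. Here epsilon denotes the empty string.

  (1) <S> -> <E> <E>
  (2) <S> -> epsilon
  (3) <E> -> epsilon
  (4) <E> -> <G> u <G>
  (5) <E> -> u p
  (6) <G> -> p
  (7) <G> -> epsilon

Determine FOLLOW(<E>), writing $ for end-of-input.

FIRST(<G>): from <G>->p we get {p}; from <G>->epsilon we get {epsilon}. So FIRST(<G>) = {epsilon, p}.
FIRST(<E>): from <E>->epsilon we get {epsilon}; from <E>-><G> u <G> we get {p, u}; from <E>->u p we get {u}. So FIRST(<E>) = {epsilon, p, u}.
FIRST(<S>): from <S>-><E> <E> we get {epsilon, p, u}; from <S>->epsilon we get {epsilon}. So FIRST(<S>) = {epsilon, p, u}.
FOLLOW(<S>) includes $ since <S> is the start symbol.
FOLLOW(<S>): <S> appears on no right-hand side. Thus FOLLOW(<S>) = {$}.
FOLLOW(<E>): in <S>-><E> <E> (occurrence 1), <E> is followed by <E> with FIRST {epsilon, p, u}; in <S>-><E> <E> (occurrence 1), the suffix after <E> is nullable, so FOLLOW(<E>) ⊇ FOLLOW(<S>) = {$}; in <S>-><E> <E> (occurrence 2), the suffix after <E> is empty, so FOLLOW(<E>) ⊇ FOLLOW(<S>) = {$}. Thus FOLLOW(<E>) = {$, p, u}.
FOLLOW(<G>): in <E>-><G> u <G> (occurrence 1), <G> is followed by u <G> with FIRST {u}; in <E>-><G> u <G> (occurrence 2), the suffix after <G> is empty, so FOLLOW(<G>) ⊇ FOLLOW(<E>) = {$, p, u}. Thus FOLLOW(<G>) = {$, p, u}.

{$, p, u}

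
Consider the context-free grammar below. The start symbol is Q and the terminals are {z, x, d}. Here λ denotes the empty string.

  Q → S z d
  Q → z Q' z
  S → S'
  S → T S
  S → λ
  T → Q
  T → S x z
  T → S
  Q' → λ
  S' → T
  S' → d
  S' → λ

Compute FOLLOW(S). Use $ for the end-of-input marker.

{d, x, z}

FIRST(Q') = {λ}
FIRST(Q) = {d, x, z}  (via S z d)
FIRST(S) = {λ, d, x, z}  (via S', T S)
FIRST(T) = {λ, d, x, z}  (via Q, S x z, S)
FIRST(S') = {λ, d, x, z}  (via T)
FOLLOW(Q) includes $ since Q is the start symbol.
FOLLOW(Q'): in Q→z Q' z, Q' is followed by z with FIRST {z}. Thus FOLLOW(Q') = {z}.
FOLLOW(Q): in T→Q, the suffix after Q is empty, so FOLLOW(Q) ⊇ FOLLOW(T) = {d, x, z}. Thus FOLLOW(Q) = {$, d, x, z}.
FOLLOW(S): in Q→S z d, S is followed by z d with FIRST {z}; in S→T S, the suffix after S is empty (adds nothing new); in T→S x z, S is followed by x z with FIRST {x}; in T→S, the suffix after S is empty, so FOLLOW(S) ⊇ FOLLOW(T) = {d, x, z}. Thus FOLLOW(S) = {d, x, z}.
FOLLOW(S'): in S→S', the suffix after S' is empty, so FOLLOW(S') ⊇ FOLLOW(S) = {d, x, z}. Thus FOLLOW(S') = {d, x, z}.
FOLLOW(T): in S→T S, T is followed by S with FIRST {λ, d, x, z}; in S→T S, the suffix after T is nullable, so FOLLOW(T) ⊇ FOLLOW(S) = {d, x, z}; in S'→T, the suffix after T is empty, so FOLLOW(T) ⊇ FOLLOW(S') = {d, x, z}. Thus FOLLOW(T) = {d, x, z}.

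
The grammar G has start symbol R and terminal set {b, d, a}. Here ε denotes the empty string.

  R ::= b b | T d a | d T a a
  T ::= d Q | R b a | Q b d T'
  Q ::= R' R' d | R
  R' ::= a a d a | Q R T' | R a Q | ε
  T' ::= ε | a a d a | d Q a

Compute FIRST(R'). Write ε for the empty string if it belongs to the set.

FIRST(T'): from T'::=ε we get {ε}; from T'::=a a d a we get {a}; from T'::=d Q a we get {d}. So FIRST(T') = {ε, a, d}.
FIRST(R): from R::=b b we get {b}; from R::=T d a we get {a, b, d}; from R::=d T a a we get {d}. So FIRST(R) = {a, b, d}.
FIRST(T): from T::=d Q we get {d}; from T::=R b a we get {a, b, d}; from T::=Q b d T' we get {a, b, d}. So FIRST(T) = {a, b, d}.
FIRST(Q): from Q::=R' R' d we get {a, b, d}; from Q::=R we get {a, b, d}. So FIRST(Q) = {a, b, d}.
FIRST(R'): from R'::=a a d a we get {a}; from R'::=Q R T' we get {a, b, d}; from R'::=R a Q we get {a, b, d}; from R'::=ε we get {ε}. So FIRST(R') = {ε, a, b, d}.

{ε, a, b, d}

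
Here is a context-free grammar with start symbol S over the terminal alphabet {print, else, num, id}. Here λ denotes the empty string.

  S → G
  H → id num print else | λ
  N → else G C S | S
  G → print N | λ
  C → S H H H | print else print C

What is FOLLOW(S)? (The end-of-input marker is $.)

{$, id, print}

FIRST(H) = {λ, id}
FIRST(G) = {λ, print}
FIRST(S) = {λ, print}  (via G)
FIRST(N) = {λ, else, print}  (via S)
FIRST(C) = {λ, id, print}  (via S H H H)
FOLLOW(S) includes $ since S is the start symbol.
FOLLOW(S): in N→else G C S, the suffix after S is empty, so FOLLOW(S) ⊇ FOLLOW(N) = {$, id, print}; in N→S, the suffix after S is empty, so FOLLOW(S) ⊇ FOLLOW(N) = {$, id, print}; in C→S H H H, S is followed by H H H with FIRST {λ, id}; in C→S H H H, the suffix after S is nullable, so FOLLOW(S) ⊇ FOLLOW(C) = {$, id, print}. Thus FOLLOW(S) = {$, id, print}.
FOLLOW(H): in C→S H H H (occurrence 1), H is followed by H H with FIRST {λ, id}; in C→S H H H (occurrence 1), the suffix after H is nullable, so FOLLOW(H) ⊇ FOLLOW(C) = {$, id, print}; in C→S H H H (occurrence 2), H is followed by H with FIRST {λ, id}; in C→S H H H (occurrence 2), the suffix after H is nullable, so FOLLOW(H) ⊇ FOLLOW(C) = {$, id, print}; in C→S H H H (occurrence 3), the suffix after H is empty, so FOLLOW(H) ⊇ FOLLOW(C) = {$, id, print}. Thus FOLLOW(H) = {$, id, print}.
FOLLOW(N): in G→print N, the suffix after N is empty, so FOLLOW(N) ⊇ FOLLOW(G) = {$, id, print}. Thus FOLLOW(N) = {$, id, print}.
FOLLOW(G): in S→G, the suffix after G is empty, so FOLLOW(G) ⊇ FOLLOW(S) = {$, id, print}; in N→else G C S, G is followed by C S with FIRST {λ, id, print}; in N→else G C S, the suffix after G is nullable, so FOLLOW(G) ⊇ FOLLOW(N) = {$, id, print}. Thus FOLLOW(G) = {$, id, print}.
FOLLOW(C): in N→else G C S, C is followed by S with FIRST {λ, print}; in N→else G C S, the suffix after C is nullable, so FOLLOW(C) ⊇ FOLLOW(N) = {$, id, print}; in C→print else print C, the suffix after C is empty (adds nothing new). Thus FOLLOW(C) = {$, id, print}.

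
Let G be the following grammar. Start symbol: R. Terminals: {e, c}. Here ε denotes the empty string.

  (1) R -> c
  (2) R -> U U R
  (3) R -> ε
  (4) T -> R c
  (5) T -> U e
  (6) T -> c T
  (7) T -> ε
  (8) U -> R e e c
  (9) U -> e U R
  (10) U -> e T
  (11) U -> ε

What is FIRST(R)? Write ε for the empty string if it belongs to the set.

FIRST(R) = {ε, c, e}  (via U U R)
FIRST(U) = {ε, c, e}  (via R e e c)
FIRST(T) = {ε, c, e}  (via R c, U e)

{ε, c, e}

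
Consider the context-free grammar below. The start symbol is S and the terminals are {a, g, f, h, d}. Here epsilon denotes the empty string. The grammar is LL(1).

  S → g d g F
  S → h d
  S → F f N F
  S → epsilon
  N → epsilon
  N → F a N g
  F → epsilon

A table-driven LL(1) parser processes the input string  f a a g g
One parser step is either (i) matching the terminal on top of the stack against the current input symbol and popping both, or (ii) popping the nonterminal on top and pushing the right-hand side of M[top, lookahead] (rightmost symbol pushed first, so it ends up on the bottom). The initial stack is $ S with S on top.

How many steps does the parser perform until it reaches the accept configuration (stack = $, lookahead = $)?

step 1: stack=$ S  input=f a a g g $  — expand S → F f N F
step 2: stack=$ F N f F  input=f a a g g $  — expand F → epsilon
step 3: stack=$ F N f  input=f a a g g $  — match f
step 4: stack=$ F N  input=a a g g $  — expand N → F a N g
step 5: stack=$ F g N a F  input=a a g g $  — expand F → epsilon
step 6: stack=$ F g N a  input=a a g g $  — match a
step 7: stack=$ F g N  input=a g g $  — expand N → F a N g
step 8: stack=$ F g g N a F  input=a g g $  — expand F → epsilon
step 9: stack=$ F g g N a  input=a g g $  — match a
step 10: stack=$ F g g N  input=g g $  — expand N → epsilon
step 11: stack=$ F g g  input=g g $  — match g
step 12: stack=$ F g  input=g $  — match g
step 13: stack=$ F  input=$  — expand F → epsilon
Accept reached after 13 steps.

13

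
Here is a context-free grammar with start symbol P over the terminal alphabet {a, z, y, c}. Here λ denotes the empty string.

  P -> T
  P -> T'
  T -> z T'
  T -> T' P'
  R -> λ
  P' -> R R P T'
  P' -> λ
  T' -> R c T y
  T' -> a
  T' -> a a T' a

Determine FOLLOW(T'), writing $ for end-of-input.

{$, a, c, y, z}

FIRST(R) = {λ}
FIRST(T') = {a, c}  (via R c T y)
FIRST(T) = {a, c, z}  (via T' P')
FIRST(P) = {a, c, z}  (via T, T')
FIRST(P') = {λ, a, c, z}  (via R R P T')
FOLLOW(P) includes $ since P is the start symbol.
FOLLOW(P): in P'->R R P T', P is followed by T' with FIRST {a, c}. Thus FOLLOW(P) = {$, a, c}.
FOLLOW(T): in P->T, the suffix after T is empty, so FOLLOW(T) ⊇ FOLLOW(P) = {$, a, c}; in T'->R c T y, T is followed by y with FIRST {y}. Thus FOLLOW(T) = {$, a, c, y}.
FOLLOW(R): in P'->R R P T' (occurrence 1), R is followed by R P T' with FIRST {a, c, z}; in P'->R R P T' (occurrence 2), R is followed by P T' with FIRST {a, c, z}; in T'->R c T y, R is followed by c T y with FIRST {c}. Thus FOLLOW(R) = {a, c, z}.
FOLLOW(P'): in T->T' P', the suffix after P' is empty, so FOLLOW(P') ⊇ FOLLOW(T) = {$, a, c, y}. Thus FOLLOW(P') = {$, a, c, y}.
FOLLOW(T'): in P->T', the suffix after T' is empty, so FOLLOW(T') ⊇ FOLLOW(P) = {$, a, c}; in T->z T', the suffix after T' is empty, so FOLLOW(T') ⊇ FOLLOW(T) = {$, a, c, y}; in T->T' P', T' is followed by P' with FIRST {λ, a, c, z}; in T->T' P', the suffix after T' is nullable, so FOLLOW(T') ⊇ FOLLOW(T) = {$, a, c, y}; in P'->R R P T', the suffix after T' is empty, so FOLLOW(T') ⊇ FOLLOW(P') = {$, a, c, y}; in T'->a a T' a, T' is followed by a with FIRST {a}. Thus FOLLOW(T') = {$, a, c, y, z}.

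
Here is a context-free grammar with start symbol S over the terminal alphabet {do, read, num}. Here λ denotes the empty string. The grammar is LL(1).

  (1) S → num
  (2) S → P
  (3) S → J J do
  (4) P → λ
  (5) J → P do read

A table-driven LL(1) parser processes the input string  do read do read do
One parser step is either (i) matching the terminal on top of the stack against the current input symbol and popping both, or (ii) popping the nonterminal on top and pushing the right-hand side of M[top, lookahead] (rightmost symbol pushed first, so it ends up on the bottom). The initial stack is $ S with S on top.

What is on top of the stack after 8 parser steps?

step 1: stack=$ S  input=do read do read do $  — expand S → J J do
step 2: stack=$ do J J  input=do read do read do $  — expand J → P do read
step 3: stack=$ do J read do P  input=do read do read do $  — expand P → λ
step 4: stack=$ do J read do  input=do read do read do $  — match do
step 5: stack=$ do J read  input=read do read do $  — match read
step 6: stack=$ do J  input=do read do $  — expand J → P do read
step 7: stack=$ do read do P  input=do read do $  — expand P → λ
step 8: stack=$ do read do  input=do read do $  — match do
Stack after step 8: $ do read (top = read).

read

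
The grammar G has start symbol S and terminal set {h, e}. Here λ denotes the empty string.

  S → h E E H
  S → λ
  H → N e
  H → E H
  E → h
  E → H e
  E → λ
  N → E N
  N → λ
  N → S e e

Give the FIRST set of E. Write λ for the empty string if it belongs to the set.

FIRST(S) = {λ, h}
FIRST(H) = {e, h}  (via N e, E H)
FIRST(E) = {λ, e, h}  (via H e)
FIRST(N) = {λ, e, h}  (via E N, S e e)

{λ, e, h}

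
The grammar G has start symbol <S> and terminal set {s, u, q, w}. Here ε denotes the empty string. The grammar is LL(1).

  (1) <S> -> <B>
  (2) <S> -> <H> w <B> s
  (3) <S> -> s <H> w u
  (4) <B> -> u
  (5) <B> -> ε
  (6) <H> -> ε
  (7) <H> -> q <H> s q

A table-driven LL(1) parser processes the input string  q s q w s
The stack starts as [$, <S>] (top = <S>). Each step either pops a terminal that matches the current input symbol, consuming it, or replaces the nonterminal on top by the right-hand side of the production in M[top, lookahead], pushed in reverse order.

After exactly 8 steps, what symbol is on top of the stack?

     Stack                Input        Action
  1  $ <S>                q s q w s $  expand <S> -> <H> w <B> s
  2  $ s <B> w <H>        q s q w s $  expand <H> -> q <H> s q
  3  $ s <B> w q s <H> q  q s q w s $  match q
  4  $ s <B> w q s <H>    s q w s $    expand <H> -> ε
  5  $ s <B> w q s        s q w s $    match s
  6  $ s <B> w q          q w s $      match q
  7  $ s <B> w            w s $        match w
  8  $ s <B>              s $          expand <B> -> ε
Stack after step 8: $ s (top = s).

s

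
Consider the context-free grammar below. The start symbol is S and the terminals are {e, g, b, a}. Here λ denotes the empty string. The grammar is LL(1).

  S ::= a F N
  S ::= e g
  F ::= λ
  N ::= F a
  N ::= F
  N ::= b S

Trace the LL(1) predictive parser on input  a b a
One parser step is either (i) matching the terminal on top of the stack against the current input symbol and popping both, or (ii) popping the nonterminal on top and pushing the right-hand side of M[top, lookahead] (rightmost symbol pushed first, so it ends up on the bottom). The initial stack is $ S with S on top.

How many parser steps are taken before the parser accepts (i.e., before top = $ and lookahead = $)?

10

      Stack    Input    Action
   1  $ S      a b a $  expand S ::= a F N
   2  $ N F a  a b a $  match a
   3  $ N F    b a $    expand F ::= λ
   4  $ N      b a $    expand N ::= b S
   5  $ S b    b a $    match b
   6  $ S      a $      expand S ::= a F N
   7  $ N F a  a $      match a
   8  $ N F    $        expand F ::= λ
   9  $ N      $        expand N ::= F
  10  $ F      $        expand F ::= λ
Accept reached after 10 steps.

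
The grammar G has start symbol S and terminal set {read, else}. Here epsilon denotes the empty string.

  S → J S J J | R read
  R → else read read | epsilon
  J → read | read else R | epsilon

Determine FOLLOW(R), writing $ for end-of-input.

FIRST(R) = {epsilon, else}
FIRST(J) = {epsilon, read}
FIRST(S) = {else, read}  (via J S J J, R read)
FOLLOW(S) includes $ since S is the start symbol.
FOLLOW(S): in S→J S J J, S is followed by J J with FIRST {epsilon, read}; in S→J S J J, the suffix after S is nullable (adds nothing new). Thus FOLLOW(S) = {$, read}.
FOLLOW(J): in S→J S J J (occurrence 1), J is followed by S J J with FIRST {else, read}; in S→J S J J (occurrence 2), J is followed by J with FIRST {epsilon, read}; in S→J S J J (occurrence 2), the suffix after J is nullable, so FOLLOW(J) ⊇ FOLLOW(S) = {$, read}; in S→J S J J (occurrence 3), the suffix after J is empty, so FOLLOW(J) ⊇ FOLLOW(S) = {$, read}. Thus FOLLOW(J) = {$, else, read}.
FOLLOW(R): in S→R read, R is followed by read with FIRST {read}; in J→read else R, the suffix after R is empty, so FOLLOW(R) ⊇ FOLLOW(J) = {$, else, read}. Thus FOLLOW(R) = {$, else, read}.

{$, else, read}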